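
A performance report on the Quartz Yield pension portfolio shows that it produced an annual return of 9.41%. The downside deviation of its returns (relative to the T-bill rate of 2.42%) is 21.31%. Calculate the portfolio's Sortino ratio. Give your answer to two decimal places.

0.33

Sortino = (Rp − Rf) / σd = (9.41% − 2.42%) / 21.31% = 6.99% / 21.31% = 0.3280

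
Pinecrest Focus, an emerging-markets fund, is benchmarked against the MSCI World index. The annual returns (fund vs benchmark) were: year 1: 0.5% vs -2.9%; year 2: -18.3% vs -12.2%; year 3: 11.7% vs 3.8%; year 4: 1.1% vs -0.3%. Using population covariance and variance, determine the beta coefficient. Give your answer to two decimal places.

1.82

r̄p = -1.2500%,  r̄m = -2.9000%
Cov = Σ(rp − r̄p)(rm − r̄m) / 4 = 62.8600
Var(rm) = Σ(rm − r̄m)² / 4 = 34.5350
β = Cov / Var = 62.8600 / 34.5350 = 1.8202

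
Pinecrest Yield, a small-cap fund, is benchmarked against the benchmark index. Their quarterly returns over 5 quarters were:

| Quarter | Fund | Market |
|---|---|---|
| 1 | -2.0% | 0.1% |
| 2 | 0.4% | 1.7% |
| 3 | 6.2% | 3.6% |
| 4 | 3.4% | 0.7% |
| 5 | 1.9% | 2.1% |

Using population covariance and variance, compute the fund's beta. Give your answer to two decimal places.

r̄p = 1.9800%,  r̄m = 1.6400%
Cov = Σ(rp − r̄p)(rm − r̄m) / 5 = 2.5868
Var(rm) = Σ(rm − r̄m)² / 5 = 1.4624
β = Cov / Var = 2.5868 / 1.4624 = 1.7689

1.77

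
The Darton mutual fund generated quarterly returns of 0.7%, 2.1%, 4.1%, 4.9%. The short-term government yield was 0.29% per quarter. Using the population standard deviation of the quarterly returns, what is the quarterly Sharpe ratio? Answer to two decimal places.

Mean return r̄ = 11.80 / 4 = 2.9500%
Population σ = √[Σ(r − r̄)² / 4] = √[10.9100 / 4] = √2.7275 = 1.6515%
Sharpe = (r̄ − rf) / σ = (2.9500 − 0.29) / 1.6515 = 2.6600 / 1.6515 = 1.6107

1.61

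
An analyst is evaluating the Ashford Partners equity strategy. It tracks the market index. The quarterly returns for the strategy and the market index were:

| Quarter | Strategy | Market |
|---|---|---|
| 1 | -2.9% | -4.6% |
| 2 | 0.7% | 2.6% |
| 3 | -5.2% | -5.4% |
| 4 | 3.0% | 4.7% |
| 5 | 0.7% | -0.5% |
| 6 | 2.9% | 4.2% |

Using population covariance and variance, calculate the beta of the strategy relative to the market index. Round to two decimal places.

0.72

r̄p = -0.1333%,  r̄m = 0.1667%
Cov = Σ(rp − r̄p)(rm − r̄m) / 6 = 11.5506
Var(rm) = Σ(rm − r̄m)² / 6 = 16.1489
β = Cov / Var = 11.5506 / 16.1489 = 0.7153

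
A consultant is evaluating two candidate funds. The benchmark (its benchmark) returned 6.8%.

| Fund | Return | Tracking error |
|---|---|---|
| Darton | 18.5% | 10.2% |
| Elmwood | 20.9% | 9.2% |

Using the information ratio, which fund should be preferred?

Darton: IR = (18.5% − 6.8%) / 10.2% = 1.147
Elmwood: IR = (20.9% − 6.8%) / 9.2% = 1.533
Highest: Elmwood (1.533).

Elmwood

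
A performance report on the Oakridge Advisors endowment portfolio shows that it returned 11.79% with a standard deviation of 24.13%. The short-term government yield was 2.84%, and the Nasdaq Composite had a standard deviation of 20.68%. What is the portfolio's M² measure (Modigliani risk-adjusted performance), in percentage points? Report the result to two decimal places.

10.51

Sharpe = (Rp − Rf) / σp = (11.79% − 2.84%) / 24.13% = 0.3709
M² = Rf + Sharpe × σm = 2.84% + 0.3709 × 20.68% = 10.5102%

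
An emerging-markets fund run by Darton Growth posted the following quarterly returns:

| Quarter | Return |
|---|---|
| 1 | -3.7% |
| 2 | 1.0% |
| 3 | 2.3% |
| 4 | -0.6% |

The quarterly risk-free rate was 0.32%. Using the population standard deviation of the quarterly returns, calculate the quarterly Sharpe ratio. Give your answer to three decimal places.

μ = (-3.7 + 1 + 2.3 − 0.6) / 4 = -1.00 / 4 = -0.2500%
Population std dev = √[20.0900 / 4] = 2.2411%
Sharpe = (μ − rf) / σ = (-0.2500 − 0.32) / 2.2411 = -0.5700 / 2.2411 = -0.2543

-0.254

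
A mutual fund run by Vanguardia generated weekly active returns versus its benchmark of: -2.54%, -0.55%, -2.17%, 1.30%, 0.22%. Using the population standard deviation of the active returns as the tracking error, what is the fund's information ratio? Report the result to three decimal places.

r̄ = (-2.54 − 0.55 − 2.17 + 1.3 + 0.22) / 5 = -3.740 / 5 = -0.7480%
Σ(r − r̄)² = (-2.54 − (-0.7480))² + (-0.55 − (-0.7480))² + … = 10.4039
σ = √[10.4039 / 5] = 1.4425%
IR = r̄ / tracking error = -0.7480 / 1.4425 = -0.5185

-0.519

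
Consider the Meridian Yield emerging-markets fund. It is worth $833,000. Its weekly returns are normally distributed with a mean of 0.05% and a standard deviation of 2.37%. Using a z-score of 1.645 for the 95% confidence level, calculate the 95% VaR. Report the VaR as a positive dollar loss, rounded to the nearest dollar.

Return at the 95% tail: μ − z·σ = 0.05% − 1.645 × 2.37% = 0.05 − 3.89865 = -3.84865%
VaR = −(-3.84865%) × $833,000 = 3.84865% × $833,000 = $32,059

$32,059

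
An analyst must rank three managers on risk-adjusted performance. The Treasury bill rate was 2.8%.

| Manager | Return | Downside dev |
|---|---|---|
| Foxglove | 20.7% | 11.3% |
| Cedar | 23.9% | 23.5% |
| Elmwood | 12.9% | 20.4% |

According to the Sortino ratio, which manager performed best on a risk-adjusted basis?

Foxglove: Sortino ratio = (20.7% − 2.8%) / 11.3% = 1.584
Cedar: Sortino ratio = (23.9% − 2.8%) / 23.5% = 0.898
Elmwood: Sortino ratio = (12.9% − 2.8%) / 20.4% = 0.495
Highest: Foxglove (1.584).

Foxglove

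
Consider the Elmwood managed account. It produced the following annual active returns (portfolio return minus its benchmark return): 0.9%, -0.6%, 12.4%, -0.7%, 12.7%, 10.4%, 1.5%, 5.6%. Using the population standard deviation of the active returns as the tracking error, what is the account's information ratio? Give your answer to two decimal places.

Mean return r̄ = 42.20 / 8 = 5.2750%
Population std dev = √[235.8750 / 8] = 5.4300%
IR = r̄ / tracking error = 5.2750 / 5.4300 = 0.9715

0.97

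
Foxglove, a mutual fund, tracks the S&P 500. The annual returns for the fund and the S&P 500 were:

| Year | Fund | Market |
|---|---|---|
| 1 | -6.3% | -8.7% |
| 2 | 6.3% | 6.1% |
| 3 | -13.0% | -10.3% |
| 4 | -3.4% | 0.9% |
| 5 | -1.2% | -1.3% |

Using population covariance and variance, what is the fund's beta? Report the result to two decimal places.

r̄p = -3.5200%,  r̄m = -2.6600%
Cov = Σ(rp − r̄p)(rm − r̄m) / 5 = 35.7648
Var(rm) = Σ(rm − r̄m)² / 5 = 37.2224
β = Cov / Var = 35.7648 / 37.2224 = 0.9608

0.96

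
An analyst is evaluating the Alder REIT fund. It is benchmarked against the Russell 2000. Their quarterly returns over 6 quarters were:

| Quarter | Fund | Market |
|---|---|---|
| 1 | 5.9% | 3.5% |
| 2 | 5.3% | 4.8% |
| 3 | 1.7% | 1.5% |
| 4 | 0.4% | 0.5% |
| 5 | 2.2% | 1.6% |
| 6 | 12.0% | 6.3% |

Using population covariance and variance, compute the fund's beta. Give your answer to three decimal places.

r̄p = 4.5833%,  r̄m = 3.0333%
Cov = Σ(rp − r̄p)(rm − r̄m) / 6 = 7.4239
Var(rm) = Σ(rm − r̄m)² / 6 = 4.1389
β = Cov / Var = 7.4239 / 4.1389 = 1.7937

1.794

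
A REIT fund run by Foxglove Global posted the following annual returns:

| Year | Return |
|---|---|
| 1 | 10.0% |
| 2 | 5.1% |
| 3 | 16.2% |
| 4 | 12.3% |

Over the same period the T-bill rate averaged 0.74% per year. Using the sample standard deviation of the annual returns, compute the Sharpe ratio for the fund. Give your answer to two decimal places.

r̄ = (10 + 5.1 + 16.2 + 12.3) / 4 = 43.60 / 4 = 10.9000%
Sample σ = √[Σ(r − r̄)² / 3] = √[64.5000 / 3] = √21.5000 = 4.6368%
Sharpe = (r̄ − rf) / σ = (10.9000 − 0.74) / 4.6368 = 10.1600 / 4.6368 = 2.1912

2.19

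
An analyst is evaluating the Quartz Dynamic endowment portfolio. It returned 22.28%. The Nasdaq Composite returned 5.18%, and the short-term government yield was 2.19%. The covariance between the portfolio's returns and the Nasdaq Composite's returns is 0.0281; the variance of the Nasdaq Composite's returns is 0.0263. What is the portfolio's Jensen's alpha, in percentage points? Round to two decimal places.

β = Cov / Var = 0.0281 / 0.0263 = 1.0684
E[R] = Rf + β(Rm − Rf) = 2.19% + 1.0684 × (5.18% − 2.19%) = 5.3845%
α = Rp − E[R] = 22.28% − 5.3845% = 16.8955

16.90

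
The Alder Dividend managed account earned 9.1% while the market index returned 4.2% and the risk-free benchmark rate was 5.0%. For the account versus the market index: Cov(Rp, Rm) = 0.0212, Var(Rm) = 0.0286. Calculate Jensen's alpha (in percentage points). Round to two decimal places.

4.69

β = Cov / Var = 0.0212 / 0.0286 = 0.7413
E[R] = Rf + β(Rm − Rf) = 5.0% + 0.7413 × (4.2% − 5.0%) = 4.4070%
α = Rp − E[R] = 9.1% − 4.4070% = 4.6930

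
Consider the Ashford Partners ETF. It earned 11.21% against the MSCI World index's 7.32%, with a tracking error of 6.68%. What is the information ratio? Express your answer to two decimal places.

0.58

IR = (Rp − Rb) / TE = (11.21% − 7.32%) / 6.68% = 3.89% / 6.68% = 0.5823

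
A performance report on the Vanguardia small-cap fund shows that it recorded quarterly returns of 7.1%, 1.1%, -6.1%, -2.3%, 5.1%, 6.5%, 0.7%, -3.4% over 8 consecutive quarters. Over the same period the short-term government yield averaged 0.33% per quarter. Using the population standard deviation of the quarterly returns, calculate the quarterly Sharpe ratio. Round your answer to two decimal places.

μ = (7.1 + 1.1 − 6.1 − 2.3 + 5.1 + 6.5 + 0.7 − 3.4) / 8 = 1.0875%
Σ(r − μ)² = (7.1 − 1.0875)² + (1.1 − 1.0875)² + … = 164.9688
σ = √[164.9688 / 8] = 4.5410%
Sharpe = (μ − rf) / σ = (1.0875 − 0.33) / 4.5410 = 0.7575 / 4.5410 = 0.1668

0.17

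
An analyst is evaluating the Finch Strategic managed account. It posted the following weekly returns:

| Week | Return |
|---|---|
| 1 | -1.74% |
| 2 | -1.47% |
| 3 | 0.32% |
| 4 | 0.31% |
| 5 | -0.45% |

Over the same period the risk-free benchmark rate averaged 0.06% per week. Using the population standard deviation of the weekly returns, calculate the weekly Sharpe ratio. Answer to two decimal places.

μ = (-1.74 − 1.47 + 0.32 + 0.31 − 0.45) / 5 = -0.6060%
Population std dev = √[3.7533 / 5] = 0.8664%
Sharpe = (μ − rf) / σ = (-0.6060 − 0.06) / 0.8664 = -0.6660 / 0.8664 = -0.7687

-0.77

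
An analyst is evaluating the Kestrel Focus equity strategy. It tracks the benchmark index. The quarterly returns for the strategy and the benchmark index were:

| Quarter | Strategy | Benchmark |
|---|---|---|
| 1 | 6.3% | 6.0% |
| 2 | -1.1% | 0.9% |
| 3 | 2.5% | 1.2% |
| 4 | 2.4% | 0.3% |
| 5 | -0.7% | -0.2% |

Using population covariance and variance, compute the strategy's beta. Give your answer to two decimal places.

r̄p = 1.8800%,  r̄m = 1.6400%
Cov = Σ(rp − r̄p)(rm − r̄m) / 5 = 5.0508
Var(rm) = Σ(rm − r̄m)² / 5 = 4.9864
β = Cov / Var = 5.0508 / 4.9864 = 1.0129

1.01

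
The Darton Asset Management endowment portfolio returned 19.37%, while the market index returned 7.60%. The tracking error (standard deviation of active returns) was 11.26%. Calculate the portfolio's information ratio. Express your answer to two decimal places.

IR = (Rp − Rb) / TE = (19.37% − 7.60%) / 11.26% = 11.77% / 11.26% = 1.0453

1.05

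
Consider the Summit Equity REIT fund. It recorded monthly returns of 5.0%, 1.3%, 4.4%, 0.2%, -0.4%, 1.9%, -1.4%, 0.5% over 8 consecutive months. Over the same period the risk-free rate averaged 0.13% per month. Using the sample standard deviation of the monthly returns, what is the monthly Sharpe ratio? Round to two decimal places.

0.58

Mean return r̄ = 11.50 / 8 = 1.4375%
Σ(r − r̄)² = 35.5388; sample σ = √(35.5388/7) = 2.2532%
Sharpe = (r̄ − rf) / σ = (1.4375 − 0.13) / 2.2532 = 1.3075 / 2.2532 = 0.5803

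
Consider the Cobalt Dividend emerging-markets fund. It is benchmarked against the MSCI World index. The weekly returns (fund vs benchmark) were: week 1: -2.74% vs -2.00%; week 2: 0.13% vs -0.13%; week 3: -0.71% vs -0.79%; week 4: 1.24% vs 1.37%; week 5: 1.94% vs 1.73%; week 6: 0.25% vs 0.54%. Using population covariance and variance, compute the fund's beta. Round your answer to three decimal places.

1.153

r̄p = 0.0183%,  r̄m = 0.1200%
Cov = Σ(rp − r̄p)(rm − r̄m) / 6 = 1.8668
Var(rm) = Σ(rm − r̄m)² / 6 = 1.6193
β = Cov / Var = 1.8668 / 1.6193 = 1.1528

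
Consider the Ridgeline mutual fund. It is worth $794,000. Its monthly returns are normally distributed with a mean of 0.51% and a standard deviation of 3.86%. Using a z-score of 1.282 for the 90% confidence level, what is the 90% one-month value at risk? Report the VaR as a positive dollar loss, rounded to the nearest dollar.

Return at the 90% tail: μ − z·σ = 0.51% − 1.282 × 3.86% = 0.51 − 4.94852 = -4.43852%
VaR = −(-4.43852%) × $794,000 = 4.43852% × $794,000 = $35,242

$35,242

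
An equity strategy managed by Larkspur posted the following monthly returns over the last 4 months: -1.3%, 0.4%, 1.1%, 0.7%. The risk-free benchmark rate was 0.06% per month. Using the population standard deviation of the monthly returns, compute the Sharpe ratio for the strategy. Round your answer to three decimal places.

0.180

Mean return r̄ = 0.90 / 4 = 0.2250%
Population σ = √[Σ(r − r̄)² / 4] = √[3.3475 / 4] = √0.8369 = 0.9148%
Sharpe = (r̄ − rf) / σ = (0.2250 − 0.06) / 0.9148 = 0.1650 / 0.9148 = 0.1804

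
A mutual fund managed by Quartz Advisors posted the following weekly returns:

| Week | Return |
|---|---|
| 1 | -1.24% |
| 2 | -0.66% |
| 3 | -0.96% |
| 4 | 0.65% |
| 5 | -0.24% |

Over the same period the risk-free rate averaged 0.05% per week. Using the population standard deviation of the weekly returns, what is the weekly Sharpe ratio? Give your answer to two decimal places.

Mean return r̄ = -2.450 / 5 = -0.4900%
Population std dev = √[2.1744 / 5] = 0.6595%
Sharpe = (r̄ − rf) / σ = (-0.4900 − 0.05) / 0.6595 = -0.5400 / 0.6595 = -0.8188

-0.82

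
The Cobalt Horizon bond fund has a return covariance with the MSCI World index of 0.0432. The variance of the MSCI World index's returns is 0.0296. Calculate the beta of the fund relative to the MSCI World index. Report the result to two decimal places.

1.46

β = Cov(Rp, Rm) / Var(Rm) = 0.0432 / 0.0296 = 1.4595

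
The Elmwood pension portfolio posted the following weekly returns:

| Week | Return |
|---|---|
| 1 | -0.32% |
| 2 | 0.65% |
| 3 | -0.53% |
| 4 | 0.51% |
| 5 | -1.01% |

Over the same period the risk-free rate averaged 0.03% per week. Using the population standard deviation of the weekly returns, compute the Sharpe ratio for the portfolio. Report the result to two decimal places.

μ = (-0.32 + 0.65 − 0.53 + 0.51 − 1.01) / 5 = -0.700 / 5 = -0.1400%
Σ(r − μ)² = (-0.32 − (-0.1400))² + (0.65 − (-0.1400))² + … = 1.9880
σ = √[1.9880 / 5] = 0.6306%
Sharpe = (μ − rf) / σ = (-0.1400 − 0.03) / 0.6306 = -0.1700 / 0.6306 = -0.2696

-0.27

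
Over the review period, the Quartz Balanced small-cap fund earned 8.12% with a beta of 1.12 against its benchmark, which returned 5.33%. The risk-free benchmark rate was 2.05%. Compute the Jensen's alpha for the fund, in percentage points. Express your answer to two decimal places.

CAPM expected return = Rf + β(Rm − Rf) = 2.05% + 1.12 × (5.33% − 2.05%) = 2.05 + 1.12 × 3.28 = 5.7236%
Jensen's α = Rp − E[R] = 8.12% − 5.7236% = 2.3964

2.40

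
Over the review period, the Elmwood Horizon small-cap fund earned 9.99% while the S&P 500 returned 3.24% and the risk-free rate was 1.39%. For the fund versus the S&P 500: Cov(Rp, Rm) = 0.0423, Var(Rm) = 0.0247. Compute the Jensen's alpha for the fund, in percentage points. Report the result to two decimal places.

5.43

β = Cov / Var = 0.0423 / 0.0247 = 1.7126
E[R] = Rf + β(Rm − Rf) = 1.39% + 1.7126 × (3.24% − 1.39%) = 4.5583%
α = Rp − E[R] = 9.99% − 4.5583% = 5.4317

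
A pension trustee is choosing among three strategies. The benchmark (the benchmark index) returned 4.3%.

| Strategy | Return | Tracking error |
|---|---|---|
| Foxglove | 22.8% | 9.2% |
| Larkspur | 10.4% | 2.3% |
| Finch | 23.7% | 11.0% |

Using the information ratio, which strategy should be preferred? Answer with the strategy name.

Foxglove: IR = (22.8% − 4.3%) / 9.2% = 2.011
Larkspur: IR = (10.4% − 4.3%) / 2.3% = 2.652
Finch: IR = (23.7% − 4.3%) / 11.0% = 1.764
Highest: Larkspur (2.652).

Larkspur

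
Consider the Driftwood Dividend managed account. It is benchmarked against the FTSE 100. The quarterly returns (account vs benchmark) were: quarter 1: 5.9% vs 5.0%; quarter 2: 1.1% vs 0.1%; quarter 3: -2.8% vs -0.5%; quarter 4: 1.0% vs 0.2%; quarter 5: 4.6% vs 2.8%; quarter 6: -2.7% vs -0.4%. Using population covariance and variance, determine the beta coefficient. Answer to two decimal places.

r̄p = 1.1833%,  r̄m = 1.2000%
Cov = Σ(rp − r̄p)(rm − r̄m) / 6 = 6.1083
Var(rm) = Σ(rm − r̄m)² / 6 = 4.1100
β = Cov / Var = 6.1083 / 4.1100 = 1.4862

1.49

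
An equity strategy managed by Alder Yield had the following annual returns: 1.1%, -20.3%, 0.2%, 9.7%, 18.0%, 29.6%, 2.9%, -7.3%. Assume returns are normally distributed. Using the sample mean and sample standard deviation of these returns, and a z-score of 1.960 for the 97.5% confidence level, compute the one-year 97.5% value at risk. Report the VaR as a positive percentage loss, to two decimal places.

25.63

Mean return r̄ = 33.90 / 8 = 4.2375%
Σ(r − r̄)² = (1.1 − 4.2375)² + (-20.3 − 4.2375)² + … = 1625.6388
σ = √[1625.6388 / 7] = 15.2392%
VaR = −(r̄ − z·σ) = −(4.2375 − 1.960 × 15.2392) = −(-25.6313) = 25.6313%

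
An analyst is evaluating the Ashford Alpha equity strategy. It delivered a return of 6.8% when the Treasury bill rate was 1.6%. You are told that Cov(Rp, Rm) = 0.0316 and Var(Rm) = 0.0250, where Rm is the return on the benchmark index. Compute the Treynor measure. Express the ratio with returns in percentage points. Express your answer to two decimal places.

4.11

β = Cov / Var = 0.0316 / 0.0250 = 1.2640
Treynor = (Rp − Rf) / β = (6.8% − 1.6%) / 1.2640 = 5.20 / 1.2640 = 4.1139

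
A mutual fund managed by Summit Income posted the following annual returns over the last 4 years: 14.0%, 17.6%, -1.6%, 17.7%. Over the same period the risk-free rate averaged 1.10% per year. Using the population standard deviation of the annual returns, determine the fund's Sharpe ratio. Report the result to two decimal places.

1.36

Mean return r̄ = 47.70 / 4 = 11.9250%
Population σ = √[Σ(r − r̄)² / 4] = √[252.7875 / 4] = √63.1969 = 7.9496%
Sharpe = (r̄ − rf) / σ = (11.9250 − 1.1) / 7.9496 = 10.8250 / 7.9496 = 1.3617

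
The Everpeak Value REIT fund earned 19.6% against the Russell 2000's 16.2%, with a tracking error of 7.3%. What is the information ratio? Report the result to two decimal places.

IR = (Rp − Rb) / TE = (19.6% − 16.2%) / 7.3% = 3.40% / 7.3% = 0.4658

0.47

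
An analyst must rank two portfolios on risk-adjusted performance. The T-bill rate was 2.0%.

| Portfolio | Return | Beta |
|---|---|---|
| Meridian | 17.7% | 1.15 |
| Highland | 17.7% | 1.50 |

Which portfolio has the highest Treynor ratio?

Meridian

Meridian: Treynor = (17.7% − 2.0%) / 1.15 = 13.652
Highland: Treynor = (17.7% − 2.0%) / 1.50 = 10.467
Highest: Meridian (13.652).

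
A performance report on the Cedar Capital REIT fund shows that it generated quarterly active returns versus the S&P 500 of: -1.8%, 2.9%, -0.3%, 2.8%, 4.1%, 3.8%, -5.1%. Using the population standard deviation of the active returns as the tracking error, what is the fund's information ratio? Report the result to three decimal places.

0.287

μ = (-1.8 + 2.9 − 0.3 + 2.8 + 4.1 + 3.8 − 5.1) / 7 = 0.9143%
Population std dev = √[70.9886 / 7] = 3.1845%
IR = μ / tracking error = 0.9143 / 3.1845 = 0.2871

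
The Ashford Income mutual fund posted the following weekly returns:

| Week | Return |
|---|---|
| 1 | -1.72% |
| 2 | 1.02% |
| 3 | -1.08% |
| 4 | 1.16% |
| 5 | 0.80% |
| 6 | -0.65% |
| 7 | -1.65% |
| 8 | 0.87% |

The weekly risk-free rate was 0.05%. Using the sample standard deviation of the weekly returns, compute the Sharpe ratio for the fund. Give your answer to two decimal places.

Mean return r̄ = -1.250 / 8 = -0.1563%
Σ(r − r̄)² = 10.8574; sample σ = √(10.8574/7) = 1.2454%
Sharpe = (r̄ − rf) / σ = (-0.1563 − 0.05) / 1.2454 = -0.2063 / 1.2454 = -0.1656

-0.17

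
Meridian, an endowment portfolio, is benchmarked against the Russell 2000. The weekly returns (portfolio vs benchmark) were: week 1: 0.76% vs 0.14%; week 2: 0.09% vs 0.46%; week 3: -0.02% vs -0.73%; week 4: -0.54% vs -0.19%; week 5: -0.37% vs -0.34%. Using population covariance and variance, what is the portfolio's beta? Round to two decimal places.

r̄p = -0.0160%,  r̄m = -0.1320%
Cov = Σ(rp − r̄p)(rm − r̄m) / 5 = 0.0760
Var(rm) = Σ(rm − r̄m)² / 5 = 0.1657
β = Cov / Var = 0.0760 / 0.1657 = 0.4587

0.46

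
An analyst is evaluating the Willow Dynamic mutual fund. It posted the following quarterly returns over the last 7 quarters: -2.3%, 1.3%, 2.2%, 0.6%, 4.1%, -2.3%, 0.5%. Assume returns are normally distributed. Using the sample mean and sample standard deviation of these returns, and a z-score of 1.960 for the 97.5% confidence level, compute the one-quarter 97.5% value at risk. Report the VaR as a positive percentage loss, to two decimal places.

μ = (-2.3 + 1.3 + 2.2 + 0.6 + 4.1 − 2.3 + 0.5) / 7 = 0.5857%
Σ(r − μ)² = (-2.3 − 0.5857)² + (1.3 − 0.5857)² + … = 32.1286
σ = √[32.1286 / 6] = 2.3140%
VaR = −(μ − z·σ) = −(0.5857 − 1.960 × 2.3140) = −(-3.9497) = 3.9497%

3.95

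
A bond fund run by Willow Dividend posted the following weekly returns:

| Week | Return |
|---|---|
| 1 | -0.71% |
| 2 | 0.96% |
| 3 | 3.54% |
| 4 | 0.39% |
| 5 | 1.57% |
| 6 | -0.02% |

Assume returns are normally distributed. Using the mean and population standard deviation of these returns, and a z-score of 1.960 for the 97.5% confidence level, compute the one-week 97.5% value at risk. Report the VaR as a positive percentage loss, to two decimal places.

1.71

r̄ = (-0.71 + 0.96 + 3.54 + 0.39 + 1.57 − 0.02) / 6 = 5.730 / 6 = 0.9550%
Σ(r − r̄)² = (-0.71 − 0.9550)² + (0.96 − 0.9550)² + … = 11.1026
σ = √[11.1026 / 6] = 1.3603%
VaR = −(r̄ − z·σ) = −(0.9550 − 1.960 × 1.3603) = −(-1.7112) = 1.7112%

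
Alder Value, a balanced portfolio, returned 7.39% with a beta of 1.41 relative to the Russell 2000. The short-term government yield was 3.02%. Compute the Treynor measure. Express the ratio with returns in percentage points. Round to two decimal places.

Treynor = (Rp − Rf) / β = (7.39% − 3.02%) / 1.41 = 4.37 / 1.41 = 3.0993

3.10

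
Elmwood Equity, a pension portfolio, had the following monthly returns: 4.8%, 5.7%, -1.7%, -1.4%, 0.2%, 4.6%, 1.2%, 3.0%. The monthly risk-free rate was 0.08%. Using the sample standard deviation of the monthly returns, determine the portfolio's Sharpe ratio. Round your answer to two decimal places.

μ = (4.8 + 5.7 − 1.7 − 1.4 + 0.2 + 4.6 + 1.2 + 3) / 8 = 16.40 / 8 = 2.0500%
Sample std dev = √[58.4000 / 7] = 2.8884%
Sharpe = (μ − rf) / σ = (2.0500 − 0.08) / 2.8884 = 1.9700 / 2.8884 = 0.6820

0.68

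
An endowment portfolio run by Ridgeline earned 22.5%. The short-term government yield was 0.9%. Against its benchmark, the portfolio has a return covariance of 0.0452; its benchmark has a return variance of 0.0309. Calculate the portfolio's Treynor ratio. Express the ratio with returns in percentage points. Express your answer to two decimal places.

14.77

β = Cov / Var = 0.0452 / 0.0309 = 1.4628
Treynor = (Rp − Rf) / β = (22.5% − 0.9%) / 1.4628 = 21.60 / 1.4628 = 14.7662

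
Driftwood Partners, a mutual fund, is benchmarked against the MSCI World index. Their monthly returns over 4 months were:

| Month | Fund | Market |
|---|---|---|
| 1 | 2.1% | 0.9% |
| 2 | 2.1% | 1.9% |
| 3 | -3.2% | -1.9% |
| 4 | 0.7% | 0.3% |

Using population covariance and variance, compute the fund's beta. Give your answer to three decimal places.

r̄p = 0.4250%,  r̄m = 0.3000%
Cov = Σ(rp − r̄p)(rm − r̄m) / 4 = 2.9150
Var(rm) = Σ(rm − r̄m)² / 4 = 1.9400
β = Cov / Var = 2.9150 / 1.9400 = 1.5026

1.503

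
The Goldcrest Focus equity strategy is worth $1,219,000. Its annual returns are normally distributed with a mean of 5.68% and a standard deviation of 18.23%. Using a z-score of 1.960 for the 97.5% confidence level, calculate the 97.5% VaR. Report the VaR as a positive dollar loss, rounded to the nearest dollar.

$366,319

Return at the 97.5% tail: μ − z·σ = 5.68% − 1.960 × 18.23% = 5.68 − 35.7308 = -30.0508%
VaR = −(-30.0508%) × $1,219,000 = 30.0508% × $1,219,000 = $366,319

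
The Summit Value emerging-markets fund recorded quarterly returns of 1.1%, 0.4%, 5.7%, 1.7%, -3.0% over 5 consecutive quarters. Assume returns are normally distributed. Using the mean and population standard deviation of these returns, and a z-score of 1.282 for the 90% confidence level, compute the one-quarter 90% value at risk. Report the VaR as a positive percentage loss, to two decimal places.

2.39

μ = (1.1 + 0.4 + 5.7 + 1.7 − 3) / 5 = 5.90 / 5 = 1.1800%
Population σ = √[Σ(r − μ)² / 5] = √[38.7880 / 5] = √7.7576 = 2.7852%
VaR = −(μ − z·σ) = −(1.1800 − 1.282 × 2.7852) = −(-2.3906) = 2.3906%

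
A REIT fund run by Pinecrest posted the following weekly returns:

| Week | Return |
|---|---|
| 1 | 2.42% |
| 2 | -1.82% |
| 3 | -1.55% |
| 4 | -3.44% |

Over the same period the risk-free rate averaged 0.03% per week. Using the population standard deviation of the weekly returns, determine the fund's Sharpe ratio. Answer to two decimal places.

-0.52

Mean return r̄ = -4.390 / 4 = -1.0975%
Population σ = √[Σ(r − r̄)² / 4] = √[18.5869 / 4] = √4.6467 = 2.1556%
Sharpe = (r̄ − rf) / σ = (-1.0975 − 0.03) / 2.1556 = -1.1275 / 2.1556 = -0.5231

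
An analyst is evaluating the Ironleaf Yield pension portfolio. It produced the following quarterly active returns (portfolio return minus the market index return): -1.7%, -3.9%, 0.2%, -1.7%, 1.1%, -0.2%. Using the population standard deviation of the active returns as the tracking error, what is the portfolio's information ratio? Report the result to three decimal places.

r̄ = (-1.7 − 3.9 + 0.2 − 1.7 + 1.1 − 0.2) / 6 = -6.20 / 6 = -1.0333%
Population σ = √[Σ(r − r̄)² / 6] = √[15.8733 / 6] = √2.6456 = 1.6265%
IR = r̄ / tracking error = -1.0333 / 1.6265 = -0.6353

-0.635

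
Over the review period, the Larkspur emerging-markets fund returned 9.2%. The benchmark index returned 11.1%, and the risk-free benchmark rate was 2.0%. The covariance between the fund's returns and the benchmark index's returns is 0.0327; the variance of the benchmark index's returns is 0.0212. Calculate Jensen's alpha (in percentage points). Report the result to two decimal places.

-6.84

β = Cov / Var = 0.0327 / 0.0212 = 1.5425
E[R] = Rf + β(Rm − Rf) = 2.0% + 1.5425 × (11.1% − 2.0%) = 16.0368%
α = Rp − E[R] = 9.2% − 16.0368% = -6.8368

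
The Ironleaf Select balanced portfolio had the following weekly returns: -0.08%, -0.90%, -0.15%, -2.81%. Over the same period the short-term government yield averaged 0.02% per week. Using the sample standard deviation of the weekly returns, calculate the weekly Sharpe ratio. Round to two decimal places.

-0.79

μ = (-0.08 − 0.9 − 0.15 − 2.81) / 4 = -3.940 / 4 = -0.9850%
Σ(r − μ)² = (-0.08 − (-0.9850))² + (-0.9 − (-0.9850))² + (-0.15 − (-0.9850))² + … = 4.8541
sample σ = √(4.8541 / 3) = √1.6180 = 1.2720%
Sharpe = (μ − rf) / σ = (-0.9850 − 0.02) / 1.2720 = -1.0050 / 1.2720 = -0.7901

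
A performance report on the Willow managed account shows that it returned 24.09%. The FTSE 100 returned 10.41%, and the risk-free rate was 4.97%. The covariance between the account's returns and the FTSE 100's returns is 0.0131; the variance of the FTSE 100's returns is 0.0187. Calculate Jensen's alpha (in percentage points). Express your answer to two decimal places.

β = Cov / Var = 0.0131 / 0.0187 = 0.7005
E[R] = Rf + β(Rm − Rf) = 4.97% + 0.7005 × (10.41% − 4.97%) = 8.7807%
α = Rp − E[R] = 24.09% − 8.7807% = 15.3093

15.31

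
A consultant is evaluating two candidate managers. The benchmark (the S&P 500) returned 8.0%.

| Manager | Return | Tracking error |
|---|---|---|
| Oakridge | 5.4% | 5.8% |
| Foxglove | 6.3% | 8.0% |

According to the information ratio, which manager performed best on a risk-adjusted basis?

Oakridge: IR = (5.4% − 8.0%) / 5.8% = -0.448
Foxglove: IR = (6.3% − 8.0%) / 8.0% = -0.213
Highest: Foxglove (-0.213).

Foxglove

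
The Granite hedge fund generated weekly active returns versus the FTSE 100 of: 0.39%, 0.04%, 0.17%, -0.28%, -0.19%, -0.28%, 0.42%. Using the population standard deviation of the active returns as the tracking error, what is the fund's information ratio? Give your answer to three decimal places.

0.139

r̄ = (0.39 + 0.04 + 0.17 − 0.28 − 0.19 − 0.28 + 0.42) / 7 = 0.0386%
Σ(r − r̄)² = (0.39 − 0.0386)² + (0.04 − 0.0386)² + (0.17 − 0.0386)² + … = 0.5415
σ = √[0.5415 / 7] = 0.2781%
IR = r̄ / tracking error = 0.0386 / 0.2781 = 0.1388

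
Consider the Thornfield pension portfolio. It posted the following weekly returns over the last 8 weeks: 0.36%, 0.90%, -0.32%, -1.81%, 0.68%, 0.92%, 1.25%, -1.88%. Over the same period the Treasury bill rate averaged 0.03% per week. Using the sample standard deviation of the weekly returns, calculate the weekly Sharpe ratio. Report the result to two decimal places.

Mean return r̄ = 0.100 / 8 = 0.0125%
Sample σ = √[Σ(r − r̄)² / 7] = √[10.7226 / 7] = √1.5318 = 1.2377%
Sharpe = (r̄ − rf) / σ = (0.0125 − 0.03) / 1.2377 = -0.0175 / 1.2377 = -0.0141

-0.01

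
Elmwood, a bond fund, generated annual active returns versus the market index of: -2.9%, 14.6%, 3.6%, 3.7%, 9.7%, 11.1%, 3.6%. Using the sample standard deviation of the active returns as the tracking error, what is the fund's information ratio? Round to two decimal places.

1.05

μ = (-2.9 + 14.6 + 3.6 + 3.7 + 9.7 + 11.1 + 3.6) / 7 = 6.2000%
Σ(r − μ)² = (-2.9 − 6.2000)² + (14.6 − 6.2000)² + … = 209.4000
sample σ = √(209.4000 / 6) = √34.9000 = 5.9076%
IR = μ / tracking error = 6.2000 / 5.9076 = 1.0495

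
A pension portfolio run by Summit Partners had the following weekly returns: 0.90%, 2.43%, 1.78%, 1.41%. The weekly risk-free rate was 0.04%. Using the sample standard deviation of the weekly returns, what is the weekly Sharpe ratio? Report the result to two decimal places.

r̄ = (0.9 + 2.43 + 1.78 + 1.41) / 4 = 6.520 / 4 = 1.6300%
Σ(r − r̄)² = (0.9 − 1.6300)² + (2.43 − 1.6300)² + … = 1.2438
sample σ = √(1.2438 / 3) = √0.4146 = 0.6439%
Sharpe = (r̄ − rf) / σ = (1.6300 − 0.04) / 0.6439 = 1.5900 / 0.6439 = 2.4693

2.47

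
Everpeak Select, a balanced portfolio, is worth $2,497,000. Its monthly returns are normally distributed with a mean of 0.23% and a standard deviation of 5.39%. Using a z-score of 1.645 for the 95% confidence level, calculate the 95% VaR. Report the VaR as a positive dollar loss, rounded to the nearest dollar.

$215,655

Return at the 95% tail: μ − z·σ = 0.23% − 1.645 × 5.39% = 0.23 − 8.86655 = -8.63655%
VaR = −(-8.63655%) × $2,497,000 = 8.63655% × $2,497,000 = $215,655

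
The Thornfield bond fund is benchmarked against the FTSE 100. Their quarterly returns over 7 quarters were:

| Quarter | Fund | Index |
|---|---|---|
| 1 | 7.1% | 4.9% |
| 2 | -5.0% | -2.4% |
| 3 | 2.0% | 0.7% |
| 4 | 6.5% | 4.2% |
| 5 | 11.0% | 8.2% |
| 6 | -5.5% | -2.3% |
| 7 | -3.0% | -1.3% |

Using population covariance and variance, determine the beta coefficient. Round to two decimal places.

r̄p = 1.8714%,  r̄m = 1.7143%
Cov = Σ(rp − r̄p)(rm − r̄m) / 7 = 22.8261
Var(rm) = Σ(rm − r̄m)² / 7 = 14.5069
β = Cov / Var = 22.8261 / 14.5069 = 1.5735

1.57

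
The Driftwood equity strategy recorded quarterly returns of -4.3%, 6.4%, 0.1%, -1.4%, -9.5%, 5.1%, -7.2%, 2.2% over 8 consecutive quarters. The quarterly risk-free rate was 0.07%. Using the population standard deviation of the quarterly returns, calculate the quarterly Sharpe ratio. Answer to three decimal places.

μ = (-4.3 + 6.4 + 0.1 − 1.4 − 9.5 + 5.1 − 7.2 + 2.2) / 8 = -8.60 / 8 = -1.0750%
Population σ = √[Σ(r − μ)² / 8] = √[225.1150 / 8] = √28.1394 = 5.3047%
Sharpe = (μ − rf) / σ = (-1.0750 − 0.07) / 5.3047 = -1.1450 / 5.3047 = -0.2158

-0.216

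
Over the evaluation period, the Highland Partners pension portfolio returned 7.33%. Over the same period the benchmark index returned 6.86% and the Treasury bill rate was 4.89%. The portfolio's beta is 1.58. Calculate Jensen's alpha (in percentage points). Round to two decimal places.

CAPM expected return = Rf + β(Rm − Rf) = 4.89% + 1.58 × (6.86% − 4.89%) = 4.89 + 1.58 × 1.97 = 8.0026%
Jensen's α = Rp − E[R] = 7.33% − 8.0026% = -0.6726

-0.67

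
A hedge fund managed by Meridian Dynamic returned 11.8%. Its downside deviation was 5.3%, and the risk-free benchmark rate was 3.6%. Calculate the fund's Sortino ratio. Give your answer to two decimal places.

Sortino = (Rp − Rf) / σd = (11.8% − 3.6%) / 5.3% = 8.20% / 5.3% = 1.5472

1.55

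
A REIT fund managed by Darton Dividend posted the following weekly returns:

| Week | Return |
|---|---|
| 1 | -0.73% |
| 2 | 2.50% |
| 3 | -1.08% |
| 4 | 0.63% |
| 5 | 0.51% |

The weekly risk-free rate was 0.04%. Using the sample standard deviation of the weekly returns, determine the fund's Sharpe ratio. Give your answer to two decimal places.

0.23

Mean return r̄ = 1.830 / 5 = 0.3660%
Σ(r − r̄)² = (-0.73 − 0.3660)² + (2.5 − 0.3660)² + (-1.08 − 0.3660)² + … = 7.9365
sample σ = √(7.9365 / 4) = √1.9841 = 1.4086%
Sharpe = (r̄ − rf) / σ = (0.3660 − 0.04) / 1.4086 = 0.3260 / 1.4086 = 0.2314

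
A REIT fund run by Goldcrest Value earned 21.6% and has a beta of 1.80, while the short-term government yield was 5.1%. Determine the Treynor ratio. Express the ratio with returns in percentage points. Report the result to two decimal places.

Treynor = (Rp − Rf) / β = (21.6% − 5.1%) / 1.80 = 16.50 / 1.80 = 9.1667

9.17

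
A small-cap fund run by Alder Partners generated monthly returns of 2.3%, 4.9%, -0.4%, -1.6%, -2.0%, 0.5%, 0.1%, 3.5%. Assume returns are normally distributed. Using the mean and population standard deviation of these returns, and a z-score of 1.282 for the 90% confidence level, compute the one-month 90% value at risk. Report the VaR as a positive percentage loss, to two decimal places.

2.02

Mean return r̄ = 7.30 / 8 = 0.9125%
Σ(r − r̄)² = (2.3 − 0.9125)² + (4.9 − 0.9125)² + … = 41.8688
population σ = √(41.8688 / 8) = √5.2336 = 2.2877%
VaR = −(r̄ − z·σ) = −(0.9125 − 1.282 × 2.2877) = −(-2.0203) = 2.0203%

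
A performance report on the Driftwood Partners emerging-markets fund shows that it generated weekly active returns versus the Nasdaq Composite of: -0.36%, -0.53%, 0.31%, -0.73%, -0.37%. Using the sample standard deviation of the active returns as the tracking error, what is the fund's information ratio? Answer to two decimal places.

-0.86

r̄ = (-0.36 − 0.53 + 0.31 − 0.73 − 0.37) / 5 = -1.680 / 5 = -0.3360%
Σ(r − r̄)² = (-0.36 − (-0.3360))² + (-0.53 − (-0.3360))² + … = 0.6119
sample σ = √(0.6119 / 4) = √0.1530 = 0.3912%
IR = r̄ / tracking error = -0.3360 / 0.3912 = -0.8589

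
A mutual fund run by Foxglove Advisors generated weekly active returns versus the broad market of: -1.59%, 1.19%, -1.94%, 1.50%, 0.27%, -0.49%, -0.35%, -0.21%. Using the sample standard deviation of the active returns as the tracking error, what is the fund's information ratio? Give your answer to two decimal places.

-0.17

r̄ = (-1.59 + 1.19 − 1.94 + 1.5 + 0.27 − 0.49 − 0.35 − 0.21) / 8 = -0.2025%
Sample std dev = √[10.1094 / 7] = 1.2017%
IR = r̄ / tracking error = -0.2025 / 1.2017 = -0.1685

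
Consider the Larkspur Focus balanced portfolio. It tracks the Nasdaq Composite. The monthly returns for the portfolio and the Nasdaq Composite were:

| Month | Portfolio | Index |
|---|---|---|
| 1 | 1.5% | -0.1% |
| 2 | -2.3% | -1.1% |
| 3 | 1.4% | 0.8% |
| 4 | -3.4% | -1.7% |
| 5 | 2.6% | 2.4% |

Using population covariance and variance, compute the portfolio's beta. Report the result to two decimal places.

r̄p = -0.0400%,  r̄m = 0.0600%
Cov = Σ(rp − r̄p)(rm − r̄m) / 5 = 3.1064
Var(rm) = Σ(rm − r̄m)² / 5 = 2.0984
β = Cov / Var = 3.1064 / 2.0984 = 1.4804

1.48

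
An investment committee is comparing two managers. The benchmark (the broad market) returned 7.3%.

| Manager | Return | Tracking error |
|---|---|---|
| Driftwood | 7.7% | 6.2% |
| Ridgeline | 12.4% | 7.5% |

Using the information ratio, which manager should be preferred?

Ridgeline

Driftwood: IR = (7.7% − 7.3%) / 6.2% = 0.065
Ridgeline: IR = (12.4% − 7.3%) / 7.5% = 0.680
Highest: Ridgeline (0.680).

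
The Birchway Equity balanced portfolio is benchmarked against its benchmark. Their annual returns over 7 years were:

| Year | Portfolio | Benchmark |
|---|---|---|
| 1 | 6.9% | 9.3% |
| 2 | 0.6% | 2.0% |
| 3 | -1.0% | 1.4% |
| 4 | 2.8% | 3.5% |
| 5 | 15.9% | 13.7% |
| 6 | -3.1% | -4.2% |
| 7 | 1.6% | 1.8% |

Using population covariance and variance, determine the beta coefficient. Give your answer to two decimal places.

1.04

r̄p = 3.3857%,  r̄m = 3.9286%
Cov = Σ(rp − r̄p)(rm − r̄m) / 7 = 30.6276
Var(rm) = Σ(rm − r̄m)² / 7 = 29.3192
β = Cov / Var = 30.6276 / 29.3192 = 1.0446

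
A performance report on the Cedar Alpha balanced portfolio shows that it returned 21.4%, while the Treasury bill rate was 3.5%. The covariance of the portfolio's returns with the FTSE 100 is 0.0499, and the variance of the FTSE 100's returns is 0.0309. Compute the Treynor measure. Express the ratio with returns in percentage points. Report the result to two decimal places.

11.08

β = Cov / Var = 0.0499 / 0.0309 = 1.6149
Treynor = (Rp − Rf) / β = (21.4% − 3.5%) / 1.6149 = 17.90 / 1.6149 = 11.0843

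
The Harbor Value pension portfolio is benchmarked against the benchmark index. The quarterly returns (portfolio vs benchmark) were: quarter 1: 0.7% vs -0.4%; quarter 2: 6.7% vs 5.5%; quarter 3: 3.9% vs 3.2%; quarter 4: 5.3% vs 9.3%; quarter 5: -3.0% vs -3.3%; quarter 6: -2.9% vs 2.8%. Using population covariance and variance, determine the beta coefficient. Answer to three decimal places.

r̄p = 1.7833%,  r̄m = 2.8500%
Cov = Σ(rp − r̄p)(rm − r̄m) / 6 = 11.6042
Var(rm) = Σ(rm − r̄m)² / 6 = 16.1892
β = Cov / Var = 11.6042 / 16.1892 = 0.7168

0.717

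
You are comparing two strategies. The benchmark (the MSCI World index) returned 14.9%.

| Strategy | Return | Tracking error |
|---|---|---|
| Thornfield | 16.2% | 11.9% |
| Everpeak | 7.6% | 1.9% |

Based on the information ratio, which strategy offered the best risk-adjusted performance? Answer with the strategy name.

Thornfield

Thornfield: IR = (16.2% − 14.9%) / 11.9% = 0.109
Everpeak: IR = (7.6% − 14.9%) / 1.9% = -3.842
Highest: Thornfield (0.109).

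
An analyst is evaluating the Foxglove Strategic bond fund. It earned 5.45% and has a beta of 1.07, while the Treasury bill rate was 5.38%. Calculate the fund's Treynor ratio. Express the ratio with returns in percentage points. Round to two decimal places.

Treynor = (Rp − Rf) / β = (5.45% − 5.38%) / 1.07 = 0.07 / 1.07 = 0.0654

0.07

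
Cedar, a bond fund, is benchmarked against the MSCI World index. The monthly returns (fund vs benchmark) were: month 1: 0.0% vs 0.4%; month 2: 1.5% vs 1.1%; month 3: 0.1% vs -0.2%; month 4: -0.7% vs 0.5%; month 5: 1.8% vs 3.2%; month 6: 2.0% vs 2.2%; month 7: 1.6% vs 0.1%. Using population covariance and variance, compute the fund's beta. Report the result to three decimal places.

0.551

r̄p = 0.9000%,  r̄m = 1.0429%
Cov = Σ(rp − r̄p)(rm − r̄m) / 7 = 0.7186
Var(rm) = Σ(rm − r̄m)² / 7 = 1.3053
β = Cov / Var = 0.7186 / 1.3053 = 0.5505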